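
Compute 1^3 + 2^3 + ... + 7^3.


This power sum has a closed form given by Faulhaber's formula
sum_{k=1}^{m} k^p = (1 / (p + 1)) * sum_{j=0}^{p} C(p + 1, j) B_j m^(p + 1 - j),
but for small m direct computation is fastest:
1 + 8 + 27 + 64 + 125 + 216 + 343 = 784.

784


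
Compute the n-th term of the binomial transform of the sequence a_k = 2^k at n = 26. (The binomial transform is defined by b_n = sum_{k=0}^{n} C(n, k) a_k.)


With a_k = 2^k, b_n = sum_{k=0}^{n} C(n, k) 2^k = (1 + 2)^n by the binomial theorem.
For n = 26: (1 + 2)^26 = 3^26 = 2541865828329.

2541865828329


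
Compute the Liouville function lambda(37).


The Liouville function is lambda(k) = (-1)^Omega(k), where Omega(k) counts the prime factors of k with multiplicity.
Factoring: 37 = 37, so Omega(37) = 1.
lambda(37) = (-1)^1 = -1.

-1


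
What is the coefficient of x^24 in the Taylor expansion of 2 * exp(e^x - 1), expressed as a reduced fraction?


exp(e^x - 1) = sum_{k>=0} Bell_k x^k / k!, where Bell_k is the k-th Bell number.
So the coefficient of x^24 is 2 * Bell_24 / 24!.
Computing: Bell_24 = 445958869294805289 and 24! = 620448401733239439360000, giving
2 * 445958869294805289/620448401733239439360000 = 148652956431601763/103408066955539906560000.

148652956431601763/103408066955539906560000


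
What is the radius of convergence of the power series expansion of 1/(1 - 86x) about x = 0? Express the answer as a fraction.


Expanding 1/(1 - 86x) = sum_{k>=0} 86^k x^k, the series converges when |86x| < 1, i.e., |x| < 1/86.
So the radius of convergence is 1/86 = 1/86.

1/86


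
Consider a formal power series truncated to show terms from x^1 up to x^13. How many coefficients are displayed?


From x^1 to x^13 inclusive, the count is 13 - 1 + 1 = 13.

13


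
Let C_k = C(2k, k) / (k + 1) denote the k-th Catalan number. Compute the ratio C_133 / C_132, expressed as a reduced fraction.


Using C_k = (2k)! / (k! (k+1)!), the ratio C_{k+1}/C_k simplifies to
C_{k+1}/C_k = [(2k+2)! / ((k+1)! (k+2)!)] * [k! (k+1)! / (2k)!]
 = (2k+2)(2k+1) / ((k+1)(k+2)) = 2(2k+1) / (k+2).
For k = 132: 2(2*132 + 1) / (132 + 2) = 530/134 = 265/67.

265/67


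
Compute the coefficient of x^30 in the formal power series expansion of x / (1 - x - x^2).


Let f(x) = sum_{k>=0} a_k x^k. Multiplying f(x) * (1 - x - x^2) = x and matching coefficients gives a_0 = 0, a_1 = 1, and a_k = a_{k-1} + a_{k-2} for k >= 2. These are the Fibonacci numbers F_k.
Iterating from F_0 = 0, F_1 = 1:
F_0=0, F_1=1, F_2=1, F_3=2, F_4=3, F_5=5, F_6=8, F_7=13, F_8=21, F_9=34, ...
F_30 = 832040.

832040


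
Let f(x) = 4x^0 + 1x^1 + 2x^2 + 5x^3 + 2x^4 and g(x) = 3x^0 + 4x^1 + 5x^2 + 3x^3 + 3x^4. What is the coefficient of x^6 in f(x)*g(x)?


Cauchy product at x^6:
2*3 + 5*3 + 2*5
= 31

31


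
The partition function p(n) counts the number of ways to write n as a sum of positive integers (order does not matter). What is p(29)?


Using the generating function prod_{k>=1} 1/(1-x^k), we compute p(29).
By dynamic programming over parts 1 through 29:
p(29) = 4565

4565


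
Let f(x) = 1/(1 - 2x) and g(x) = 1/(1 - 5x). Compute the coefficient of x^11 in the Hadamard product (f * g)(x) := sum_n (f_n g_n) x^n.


f has coefficients f_k = 2^k and g has coefficients g_k = 5^k, so the Hadamard product has coefficient (f*g)_k = 2^k * 5^k = 10^k.
For k = 11: 10^11 = 100000000000.

100000000000


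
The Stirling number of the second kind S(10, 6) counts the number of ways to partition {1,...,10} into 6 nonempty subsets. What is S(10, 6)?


Using the explicit formula S(n,k) = (1/k!) sum_{j=0}^{k} (-1)^(k-j) C(k,j) j^n:
S(10, 6) = 22827
Equivalently, S(n,k) is n! times the coefficient of x^n in the EGF (e^x - 1)^k / k!.

22827


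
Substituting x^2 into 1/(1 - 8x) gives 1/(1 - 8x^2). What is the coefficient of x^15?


Since 1/(1 - 8x^2) only has even powers of x,
the coefficient of x^15 (odd) is 0.

0


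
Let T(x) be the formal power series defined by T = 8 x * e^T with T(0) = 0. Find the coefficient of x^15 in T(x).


Apply the Lagrange inversion formula: if T = 8 x * phi(T) with phi(t) = e^t, then
[x^n] T = 8^n * (1/n) [t^(n-1)] phi(t)^n = 8^n * (1/n) [t^(n-1)] e^(n t) = 8^n * (1/n) * n^(n-1) / (n-1)! = 8^n * n^(n-1) / n!.
When c = 1 this is the Cayley count of rooted labeled trees on n vertices, divided by n!.
For n = 15: 8^15 * 15^14 / 15! = 35184372088832 * 29192926025390625/1307674368000 = 5503765708800000000000/7007.

5503765708800000000000/7007


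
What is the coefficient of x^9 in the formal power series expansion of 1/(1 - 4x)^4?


The general identity 1/(1 - c x)^r = sum_{k>=0} c^k C(k + r - 1, r - 1) x^k follows by substituting y = c x into 1/(1 - y)^r = sum_{k>=0} C(k + r - 1, r - 1) y^k.
For c = 4, r = 4, k = 9:
4^9 * C(12, 3) = 262144 * 220 = 57671680.

57671680


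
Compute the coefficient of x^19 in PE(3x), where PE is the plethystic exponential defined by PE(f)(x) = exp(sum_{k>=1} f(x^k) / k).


With f(x) = 3x, the exponent is sum_{k>=1} 3 x^k / k = 3 * (-ln(1 - x)). Exponentiating:
PE(3x) = exp(-3 ln(1 - x)) = 1/(1 - x)^3.
By the negative binomial expansion, [x^n] 1/(1 - x)^3 = C(n + 2, 2).
For n = 19: C(21, 2) = 210.

210


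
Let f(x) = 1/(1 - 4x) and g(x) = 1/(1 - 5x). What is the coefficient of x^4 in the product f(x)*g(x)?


The coefficient of x^n in f*g is the Cauchy product: sum_{k=0}^{n} a^k * b^(n-k).
With a=4, b=5, n=4:
sum_{k=0}^{4} 4^k * 5^(4-k)
= 2101

2101


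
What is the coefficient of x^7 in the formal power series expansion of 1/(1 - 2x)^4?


The general identity 1/(1 - c x)^r = sum_{k>=0} c^k C(k + r - 1, r - 1) x^k follows by substituting y = c x into 1/(1 - y)^r = sum_{k>=0} C(k + r - 1, r - 1) y^k.
For c = 2, r = 4, k = 7:
2^7 * C(10, 3) = 128 * 120 = 15360.

15360


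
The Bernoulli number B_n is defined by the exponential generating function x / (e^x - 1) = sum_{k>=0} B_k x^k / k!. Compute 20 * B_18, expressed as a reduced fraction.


Bernoulli numbers can also be computed recursively via B_0 = 1 and sum_{j=0}^{m} C(m+1, j) B_j = 0 for m >= 1. Odd-index Bernoulli numbers vanish for k >= 3.
Computing B_18 = 43867/798, so 20 * B_18 = 20 * 43867/798 = 438670/399.

438670/399


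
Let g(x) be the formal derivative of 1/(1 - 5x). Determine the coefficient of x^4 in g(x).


Differentiate termwise: d/dx sum_{k>=0} 5^k x^k = sum_{k>=1} k 5^k x^(k-1) = sum_{j>=0} (j+1) 5^(j+1) x^j.
Equivalently, d/dx [1/(1 - 5x)] = 5/(1 - 5x)^2.
For j = 4: 5 * 5^5 = 5 * 3125 = 15625.

15625


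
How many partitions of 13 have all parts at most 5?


Using the generating function (1-x)^(-1)(1-x^2)^(-1)...(1-x^5)^(-1),
the coefficient of x^13 counts these restricted partitions.
Result = 57

57


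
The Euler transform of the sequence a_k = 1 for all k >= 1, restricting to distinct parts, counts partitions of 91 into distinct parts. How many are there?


Partitions of 91 into distinct parts can be computed via generating function.
Product (1+x)(1+x^2)(1+x^3)...
The coefficient of x^91 = 206848

206848


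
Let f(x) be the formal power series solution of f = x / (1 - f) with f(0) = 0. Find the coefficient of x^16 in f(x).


Apply Lagrange inversion: f = x * phi(f) with phi(t) = 1/(1 - t), so
[x^n] f = (1/n) [t^(n-1)] phi(t)^n = (1/n) [t^(n-1)] (1 - t)^(-n) = (1/n) C(2n - 2, n - 1) = C_{n-1}.
For n = 16: C_15 = C(30, 15) / 16 = 155117520/16 = 9694845 = 9694845.

9694845


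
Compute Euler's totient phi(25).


phi(n) counts integers in [1, n] coprime to n. Using the multiplicative formula phi(n) = n * prod_{p | n} (1 - 1/p):
25 = 5^2, so
phi(25) = 25 * (1 - 1/5) = 20.

20


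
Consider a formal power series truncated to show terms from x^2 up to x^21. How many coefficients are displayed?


From x^2 to x^21 inclusive, the count is 21 - 2 + 1 = 20.

20


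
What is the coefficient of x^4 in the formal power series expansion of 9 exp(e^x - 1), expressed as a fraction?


exp(e^x - 1) is the exponential generating function for the Bell numbers Bell_k: exp(e^x - 1) = sum_{k>=0} Bell_k x^k / k!.
So the coefficient of x^4 in 9 exp(e^x - 1) is 9 Bell_4 / 4!.
Computing: Bell_4 = 15 and 4! = 24, giving
9 * 15/24 = 45/8.

45/8


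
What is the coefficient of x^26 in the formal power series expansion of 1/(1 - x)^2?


The negative binomial / multiset identity is
1/(1 - x)^r = sum_{k>=0} C(k + r - 1, r - 1) x^k.
Here r = 2 and k = 26, so the coefficient is
C(26 + 1, 1) = C(27, 1)
= 27

27


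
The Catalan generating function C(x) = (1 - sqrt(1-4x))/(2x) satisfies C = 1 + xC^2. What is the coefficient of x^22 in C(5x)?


Substituting x -> 5x scales the n-th coefficient by 5^n, so [x^22] C(5x) = 5^22 * C_22.
C_22 = C(2*22, 22)/(23) = 2104098963720/23 = 91482563640.
So 5^22 * 91482563640 = 2384185791015625 * 91482563640 = 218111428356170654296875000.

218111428356170654296875000


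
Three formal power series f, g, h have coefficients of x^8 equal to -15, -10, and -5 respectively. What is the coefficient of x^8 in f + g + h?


Series addition is componentwise:
-15 + -10 + -5
= -30

-30


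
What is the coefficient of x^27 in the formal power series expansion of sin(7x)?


The Maclaurin series is sin(t) = sum_{k>=0} (-1)^k t^(2k+1) / (2k+1)!, so substituting t = 7x, only odd powers of x are nonzero, with coefficient of x^(2k+1) equal to (-1)^k 7^(2k+1) / (2k+1)!.
Write 27 = 2*13 + 1, giving the coefficient (-1)^13 * 7^27 / 27! = -65712362363534280139543/10888869450418352160768000000 = -191581231380566414401/31745975074105982976000000.

-191581231380566414401/31745975074105982976000000


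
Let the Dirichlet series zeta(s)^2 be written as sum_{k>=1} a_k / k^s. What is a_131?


The Dirichlet convolution of the constant function 1 with itself gives (1 * 1)(k) = sum_{d | k} 1 = d(k), the number of positive divisors of k.
Since zeta(s) = sum_{k>=1} 1/k^s, we have zeta(s)^2 = sum_{k>=1} d(k)/k^s, so a_k = d(k).
For k = 131: the divisors are 1, 131.
Count = 2.

2


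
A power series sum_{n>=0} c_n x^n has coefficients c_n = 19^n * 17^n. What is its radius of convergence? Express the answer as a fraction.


By the root test (Cauchy-Hadamard), the radius is R = 1 / limsup_n |c_n|^(1/n).
Here |c_n|^(1/n) = (19^n * 17^n)^(1/n) = 19 * 17 = 323 for all n.
So R = 1/323 = 1/323.

1/323


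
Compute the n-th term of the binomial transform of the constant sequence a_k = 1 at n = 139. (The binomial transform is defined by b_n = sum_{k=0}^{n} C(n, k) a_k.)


With a_k = 1 for all k, b_n = sum_{k=0}^{n} C(n, k) = 2^n by the binomial theorem.
For n = 139: 2^139 = 696898287454081973172991196020261297061888.

696898287454081973172991196020261297061888


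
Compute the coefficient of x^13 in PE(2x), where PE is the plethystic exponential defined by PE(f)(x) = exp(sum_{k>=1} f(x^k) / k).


With f(x) = 2x, the exponent is sum_{k>=1} 2 x^k / k = 2 * (-ln(1 - x)). Exponentiating:
PE(2x) = exp(-2 ln(1 - x)) = 1/(1 - x)^2.
By the negative binomial expansion, [x^n] 1/(1 - x)^2 = C(n + 1, 1).
For n = 13: C(14, 1) = 14.

14


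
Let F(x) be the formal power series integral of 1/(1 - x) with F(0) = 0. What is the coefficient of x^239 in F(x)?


1/(1 - x) = sum_{k>=0} x^k. Integrating termwise and using F(0) = 0 gives
F(x) = sum_{k>=0} x^(k+1) / (k+1) = sum_{m>=1} x^m / m = -ln(1 - x).
So the coefficient of x^239 is 1/239 = 1/239.

1/239


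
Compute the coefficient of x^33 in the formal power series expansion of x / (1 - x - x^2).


Let f(x) = sum_{k>=0} a_k x^k. Multiplying f(x) * (1 - x - x^2) = x and matching coefficients gives a_0 = 0, a_1 = 1, and a_k = a_{k-1} + a_{k-2} for k >= 2. These are the Fibonacci numbers F_k.
Iterating from F_0 = 0, F_1 = 1:
F_0=0, F_1=1, F_2=1, F_3=2, F_4=3, F_5=5, F_6=8, F_7=13, F_8=21, F_9=34, ...
F_33 = 3524578.

3524578


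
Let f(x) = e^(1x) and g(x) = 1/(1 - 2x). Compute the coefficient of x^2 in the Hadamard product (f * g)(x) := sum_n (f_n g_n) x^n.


Expanding: f_k = 1^k/k! (from e^(1x)) and g_k = 2^k (from 1/(1 - 2x)). So the Hadamard coefficient (f * g)_k = 1^k 2^k / k! = (2)^k / k!.
For k = 2: 2^2/2! = 4/2 = 2.

2


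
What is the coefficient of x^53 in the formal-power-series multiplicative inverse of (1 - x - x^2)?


Let the inverse be f(x) = sum_{k>=0} a_k x^k. From f(x) * (1 - x - x^2) = 1 and matching coefficients:
 x^0: a_0 = 1.
 x^1: a_1 - a_0 = 0, so a_1 = 1.
 x^k (k >= 2): a_k - a_{k-1} - a_{k-2} = 0, i.e. a_k = a_{k-1} + a_{k-2}.
This is the Fibonacci-type recurrence shifted so that a_0 = a_1 = 1.
Iterating: a_0=1, a_1=1, a_2=2, a_3=3, a_4=5, a_5=8, a_6=13, a_7=21, a_8=34, a_9=55, ...
a_53 = 86267571272.

86267571272


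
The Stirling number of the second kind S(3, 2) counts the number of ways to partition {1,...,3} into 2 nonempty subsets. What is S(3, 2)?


Using the explicit formula S(n,k) = (1/k!) sum_{j=0}^{k} (-1)^(k-j) C(k,j) j^n:
S(3, 2) = 3
Equivalently, S(n,k) is n! times the coefficient of x^n in the EGF (e^x - 1)^k / k!.

3


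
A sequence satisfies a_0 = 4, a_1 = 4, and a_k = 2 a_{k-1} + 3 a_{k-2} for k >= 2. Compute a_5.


The characteristic equation is t^2 - 2 t - 3 = 0, with roots r_1 = 3 and r_2 = -1 (so c_1 = r_1 + r_2, c_2 = -r_1 r_2 as required).
One can use the closed form a_n = A r_1^n + B r_2^n, but direct iteration is more reliable:
a_0 = 4, a_1 = 4, a_2 = 20, a_3 = 52, a_4 = 164, a_5 = 484.
So a_5 = 484.

484


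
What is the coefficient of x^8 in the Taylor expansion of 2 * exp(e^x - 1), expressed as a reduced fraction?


exp(e^x - 1) = sum_{k>=0} Bell_k x^k / k!, where Bell_k is the k-th Bell number.
So the coefficient of x^8 is 2 * Bell_8 / 8!.
Computing: Bell_8 = 4140 and 8! = 40320, giving
2 * 4140/40320 = 23/112.

23/112


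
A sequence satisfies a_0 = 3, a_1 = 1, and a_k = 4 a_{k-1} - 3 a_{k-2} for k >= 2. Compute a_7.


The characteristic equation is t^2 - 4 t + 3 = 0, with roots r_1 = 3 and r_2 = 1 (so c_1 = r_1 + r_2, c_2 = -r_1 r_2 as required).
One can use the closed form a_n = A r_1^n + B r_2^n, but direct iteration is more reliable:
a_0 = 3, a_1 = 1, a_2 = -5, a_3 = -23, a_4 = -77, a_5 = -239, a_6 = -725, a_7 = -2183.
So a_7 = -2183.

-2183


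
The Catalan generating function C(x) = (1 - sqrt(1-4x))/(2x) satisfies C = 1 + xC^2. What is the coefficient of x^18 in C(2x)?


Substituting x -> 2x scales the n-th coefficient by 2^n, so [x^18] C(2x) = 2^18 * C_18.
C_18 = C(2*18, 18)/(19) = 9075135300/19 = 477638700.
So 2^18 * 477638700 = 262144 * 477638700 = 125210119372800.

125210119372800


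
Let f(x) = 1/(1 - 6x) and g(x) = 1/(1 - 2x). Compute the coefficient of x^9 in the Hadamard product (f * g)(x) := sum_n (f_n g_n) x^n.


f has coefficients f_k = 6^k and g has coefficients g_k = 2^k, so the Hadamard product has coefficient (f*g)_k = 6^k * 2^k = 12^k.
For k = 9: 12^9 = 5159780352.

5159780352


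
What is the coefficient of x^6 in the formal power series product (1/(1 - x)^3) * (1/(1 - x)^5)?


Combine the factors: (1/(1 - x)^3) * (1/(1 - x)^5) = 1/(1 - x)^8.
Then use 1/(1 - x)^r = sum_{k>=0} C(k + r - 1, r - 1) x^k with r = 8 and k = 6:
C(13, 7) = 1716.

1716


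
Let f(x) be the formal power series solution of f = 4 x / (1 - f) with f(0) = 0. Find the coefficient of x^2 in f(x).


Apply Lagrange inversion: f = 4 x * phi(f) with phi(t) = 1/(1 - t), so
[x^n] f = 4^n * (1/n) [t^(n-1)] phi(t)^n = 4^n * (1/n) [t^(n-1)] (1 - t)^(-n) = 4^n * (1/n) C(2n - 2, n - 1) = 4^n * C_{n-1}.
For n = 2: C_1 = C(2, 1) / 2 = 2/2 = 1.
With the 4^2 = 16 factor, the coefficient is 16 * 1 = 16.

16


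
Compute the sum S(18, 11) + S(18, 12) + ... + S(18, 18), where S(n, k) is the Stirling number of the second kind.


By definition, S(n, k) counts partitions of an n-set into exactly k nonempty blocks.
Computing row n = 18 for k = 11..18:
S(18, k): 8391004908, 1256328866, 125854638, 8408778, 367200, 9996, 153, 1
Sum = 9781974540.

9781974540


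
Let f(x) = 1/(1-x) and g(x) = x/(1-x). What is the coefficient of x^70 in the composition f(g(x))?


First simplify the composition: f(g(x)) = 1/(1 - x/(1-x)) = (1-x)/((1-x) - x) = (1-x)/(1-2x).
Now extract the coefficient. Write (1-x)/(1-2x) = 1/(1-2x) - x/(1-2x).
The coefficient of x^n in 1/(1-2x) is 2^n, and in x/(1-2x) is 2^(n-1) (for n >= 1).
So the coefficient of x^70 is 2^70 - 2^69 = 1180591620717411303424 - 590295810358705651712 = 590295810358705651712.

590295810358705651712


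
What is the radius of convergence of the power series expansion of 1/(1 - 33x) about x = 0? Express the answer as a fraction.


Expanding 1/(1 - 33x) = sum_{k>=0} 33^k x^k, the series converges when |33x| < 1, i.e., |x| < 1/33.
So the radius of convergence is 1/33 = 1/33.

1/33


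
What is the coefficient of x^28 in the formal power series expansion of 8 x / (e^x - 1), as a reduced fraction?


The exponential generating function for Bernoulli numbers is
x / (e^x - 1) = sum_{k>=0} B_k x^k / k!.
So the coefficient of x^28 in 8 x / (e^x - 1) is 8 B_28 / 28!.
Computing: B_28 = -23749461029/870, 28! = 304888344611713860501504000000, giving
8 * -23749461029/870 / 304888344611713860501504000000 = -3392780147/4736658210931983189934080000000.

-3392780147/4736658210931983189934080000000


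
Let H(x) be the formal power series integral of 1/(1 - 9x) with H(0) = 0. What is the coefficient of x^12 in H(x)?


1/(1 - 9x) = sum_{k>=0} 9^k x^k. Integrating termwise with H(0) = 0:
H(x) = sum_{k>=0} 9^k x^(k+1) / (k+1) = sum_{m>=1} 9^(m-1) x^m / m.
For m = 12: 9^11/12 = 31381059609/12 = 10460353203/4.

10460353203/4


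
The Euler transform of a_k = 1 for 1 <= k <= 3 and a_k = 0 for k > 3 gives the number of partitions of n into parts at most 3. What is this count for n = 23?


Partitions of 23 into parts at most 3:
Using generating function (1-x)^(-1)(1-x^2)^(-1)(1-x^3)^(-1),
the coefficient of x^23 = 56

56


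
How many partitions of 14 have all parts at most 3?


Using the generating function (1-x)^(-1)(1-x^2)^(-1)(1-x^3)^(-1),
the coefficient of x^14 counts these restricted partitions.
Result = 24

24


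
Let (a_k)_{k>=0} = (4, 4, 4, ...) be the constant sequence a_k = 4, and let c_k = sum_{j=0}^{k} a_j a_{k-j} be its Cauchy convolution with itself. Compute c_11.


Since a_j = 4 for all j >= 0, the convolution sum becomes
c_k = sum_{j=0}^{k} 4 * 4 = 16 * (k + 1).
Equivalently, the generating function of (a_k) is 4/(1 - x) and its square is 16/(1 - x)^2 = sum_{k>=0} 16(k + 1) x^k.
For k = 11: 16 * 12 = 192.

192


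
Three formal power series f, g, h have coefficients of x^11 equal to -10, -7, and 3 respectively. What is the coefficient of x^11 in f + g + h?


Series addition is componentwise:
-10 + -7 + 3
= -14

-14


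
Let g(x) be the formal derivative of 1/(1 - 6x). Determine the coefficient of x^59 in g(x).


Differentiate termwise: d/dx sum_{k>=0} 6^k x^k = sum_{k>=1} k 6^k x^(k-1) = sum_{j>=0} (j+1) 6^(j+1) x^j.
Equivalently, d/dx [1/(1 - 6x)] = 6/(1 - 6x)^2.
For j = 59: 60 * 6^60 = 60 * 48873677980689257489322752273774603865660850176 = 2932420678841355449359365136426476231939651010560.

2932420678841355449359365136426476231939651010560


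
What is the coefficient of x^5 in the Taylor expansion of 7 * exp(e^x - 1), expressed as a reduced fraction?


exp(e^x - 1) = sum_{k>=0} Bell_k x^k / k!, where Bell_k is the k-th Bell number.
So the coefficient of x^5 is 7 * Bell_5 / 5!.
Computing: Bell_5 = 52 and 5! = 120, giving
7 * 52/120 = 91/30.

91/30


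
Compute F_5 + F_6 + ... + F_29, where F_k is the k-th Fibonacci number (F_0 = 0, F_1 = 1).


Use the identity sum_{k=0}^{N} F_k = F_{N+2} - 1 (which follows from F_{k+2} - F_{k+1} = F_k). Then
sum_{k=5}^{29} F_k = (F_{31} - 1) - (F_{6} - 1) = F_{31} - F_{6}.
Computing: F_{31} = 1346269, F_{6} = 8, so
Sum = 1346269 - 8 = 1346261.

1346261


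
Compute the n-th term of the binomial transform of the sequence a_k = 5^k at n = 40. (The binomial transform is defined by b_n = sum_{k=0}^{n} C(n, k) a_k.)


With a_k = 5^k, b_n = sum_{k=0}^{n} C(n, k) 5^k = (1 + 5)^n by the binomial theorem.
For n = 40: (1 + 5)^40 = 6^40 = 13367494538843734067838845976576.

13367494538843734067838845976576


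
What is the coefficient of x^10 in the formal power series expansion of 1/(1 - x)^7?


The negative binomial / multiset identity is
1/(1 - x)^r = sum_{k>=0} C(k + r - 1, r - 1) x^k.
Here r = 7 and k = 10, so the coefficient is
C(10 + 6, 6) = C(16, 6)
= 8008

8008


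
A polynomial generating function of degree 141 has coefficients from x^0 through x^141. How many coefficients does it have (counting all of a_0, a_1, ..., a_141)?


A polynomial of degree 141 takes the form a_0 + a_1 x + ... + a_141 x^141.
The number of coefficients is 141 + 1 = 142.

142


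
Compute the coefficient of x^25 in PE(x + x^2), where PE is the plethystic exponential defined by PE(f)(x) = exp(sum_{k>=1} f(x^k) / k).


With f(x) = x + x^2, the exponent is sum_{k>=1} (x^k + x^(2k)) / k = -ln(1 - x) - ln(1 - x^2). Exponentiating:
PE(x + x^2) = 1 / ((1 - x)(1 - x^2)).
This is the generating function for partitions of n into parts of size 1 or 2. The number of 2's can be any j in 0..12, and the rest are 1's, so
[x^25] = floor(25/2) + 1 = 13.

13


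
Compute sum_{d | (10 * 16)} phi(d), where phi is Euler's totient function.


First, 10 * 16 = 160. One classical identity is sum_{d | n} phi(d) = n (each k in [1, n] has a unique gcd with n, and among the k's with gcd(k, n) = n/d there are phi(d) of them). So the sum equals 160. We also verify directly:
Divisors of 160: 1, 2, 4, 5, 8, 10, 16, 20, 32, 40, 80, 160.
phi values: 1, 1, 2, 4, 4, 4, 8, 8, 16, 16, 32, 64.
Sum = 160.

160


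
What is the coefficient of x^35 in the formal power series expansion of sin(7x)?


The Maclaurin series is sin(t) = sum_{k>=0} (-1)^k t^(2k+1) / (2k+1)!, so substituting t = 7x, only odd powers of x are nonzero, with coefficient of x^(2k+1) equal to (-1)^k 7^(2k+1) / (2k+1)!.
Write 35 = 2*17 + 1, giving the coefficient (-1)^17 * 7^35 / 35! = -378818692265664781682717625943/10333147966386144929666651337523200000000 = -22539340290692258087863249/614812159599342234168301977600000000.

-22539340290692258087863249/614812159599342234168301977600000000


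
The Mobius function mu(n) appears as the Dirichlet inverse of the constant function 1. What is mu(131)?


131 = 131 (all distinct primes).
mu(131) = (-1)^1 = -1

-1


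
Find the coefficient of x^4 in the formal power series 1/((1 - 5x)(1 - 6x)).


By partial fractions or Cauchy convolution:
The coefficient equals sum_{k=0}^{4} 5^k * 6^(4-k).
= 4651

4651


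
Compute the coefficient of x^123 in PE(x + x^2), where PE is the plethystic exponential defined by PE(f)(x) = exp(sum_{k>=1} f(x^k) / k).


With f(x) = x + x^2, the exponent is sum_{k>=1} (x^k + x^(2k)) / k = -ln(1 - x) - ln(1 - x^2). Exponentiating:
PE(x + x^2) = 1 / ((1 - x)(1 - x^2)).
This is the generating function for partitions of n into parts of size 1 or 2. The number of 2's can be any j in 0..61, and the rest are 1's, so
[x^123] = floor(123/2) + 1 = 62.

62


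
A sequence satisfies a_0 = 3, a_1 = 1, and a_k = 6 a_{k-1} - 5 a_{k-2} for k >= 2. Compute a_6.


The characteristic equation is t^2 - 6 t + 5 = 0, with roots r_1 = 5 and r_2 = 1 (so c_1 = r_1 + r_2, c_2 = -r_1 r_2 as required).
One can use the closed form a_n = A r_1^n + B r_2^n, but direct iteration is more reliable:
a_0 = 3, a_1 = 1, a_2 = -9, a_3 = -59, a_4 = -309, a_5 = -1559, a_6 = -7809.
So a_6 = -7809.

-7809


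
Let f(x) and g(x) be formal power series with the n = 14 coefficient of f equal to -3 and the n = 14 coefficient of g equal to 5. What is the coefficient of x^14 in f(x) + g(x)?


Addition of formal power series is termwise.
The coefficient of x^14 in f + g = -3 + 5
= 2

2


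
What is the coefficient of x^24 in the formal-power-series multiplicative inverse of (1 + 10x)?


The inverse is 1/(1 + 10x). Apply the geometric identity 1/(1 - y) = sum_{k>=0} y^k with y = -10x:
1/(1 + 10x) = sum_{k>=0} (-10)^k x^k.
So the coefficient of x^24 is (-10)^24 = 1000000000000000000000000.

1000000000000000000000000


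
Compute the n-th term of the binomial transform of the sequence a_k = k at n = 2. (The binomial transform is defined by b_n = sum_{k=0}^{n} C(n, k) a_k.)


With a_k = k, b_n = sum_{k=0}^{n} C(n, k) k. Using k * C(n, k) = n * C(n-1, k-1) gives b_n = n * sum_{k>=1} C(n-1, k-1) = n * 2^(n-1).
For n = 2: 2 * 2^1 = 2 * 2 = 4.

4


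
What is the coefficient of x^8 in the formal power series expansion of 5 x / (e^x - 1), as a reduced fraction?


The exponential generating function for Bernoulli numbers is
x / (e^x - 1) = sum_{k>=0} B_k x^k / k!.
So the coefficient of x^8 in 5 x / (e^x - 1) is 5 B_8 / 8!.
Computing: B_8 = -1/30, 8! = 40320, giving
5 * -1/30 / 40320 = -1/241920.

-1/241920


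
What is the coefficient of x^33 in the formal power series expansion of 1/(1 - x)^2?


The negative binomial / multiset identity is
1/(1 - x)^r = sum_{k>=0} C(k + r - 1, r - 1) x^k.
Here r = 2 and k = 33, so the coefficient is
C(33 + 1, 1) = C(34, 1)
= 34

34


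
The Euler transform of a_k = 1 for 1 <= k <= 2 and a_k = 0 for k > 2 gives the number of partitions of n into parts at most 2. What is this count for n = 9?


Partitions of 9 into parts at most 2:
Using generating function (1-x)^(-1)(1-x^2)^(-1),
the coefficient of x^9 = 5

5


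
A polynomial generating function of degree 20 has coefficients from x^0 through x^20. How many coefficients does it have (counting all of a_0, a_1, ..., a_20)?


A polynomial of degree 20 takes the form a_0 + a_1 x + ... + a_20 x^20.
The number of coefficients is 20 + 1 = 21.

21


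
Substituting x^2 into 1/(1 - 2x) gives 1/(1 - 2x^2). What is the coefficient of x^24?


The coefficient of x^(2m) in 1/(1 - 2x^2) is 2^m.
With n = 24 = 2*12, the coefficient is 2^12 = 4096.

4096


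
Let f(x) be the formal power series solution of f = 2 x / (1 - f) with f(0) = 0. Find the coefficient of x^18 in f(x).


Apply Lagrange inversion: f = 2 x * phi(f) with phi(t) = 1/(1 - t), so
[x^n] f = 2^n * (1/n) [t^(n-1)] phi(t)^n = 2^n * (1/n) [t^(n-1)] (1 - t)^(-n) = 2^n * (1/n) C(2n - 2, n - 1) = 2^n * C_{n-1}.
For n = 18: C_17 = C(34, 17) / 18 = 2333606220/18 = 129644790.
With the 2^18 = 262144 factor, the coefficient is 262144 * 129644790 = 33985603829760.

33985603829760


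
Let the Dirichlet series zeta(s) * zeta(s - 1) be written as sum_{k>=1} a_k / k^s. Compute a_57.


Convolution gives a_k = sum_{d | k} d * 1 = sum_{d | k} d = sigma(k), the sum of positive divisors of k.
For k = 57, the divisors are 1, 3, 19, 57, so
sigma(57) = 1 + 3 + 19 + 57 = 80.

80


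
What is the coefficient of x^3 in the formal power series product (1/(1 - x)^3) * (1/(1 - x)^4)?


Combine the factors: (1/(1 - x)^3) * (1/(1 - x)^4) = 1/(1 - x)^7.
Then use 1/(1 - x)^r = sum_{k>=0} C(k + r - 1, r - 1) x^k with r = 7 and k = 3:
C(9, 6) = 84.

84


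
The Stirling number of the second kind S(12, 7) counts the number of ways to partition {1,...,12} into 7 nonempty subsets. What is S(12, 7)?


Using the explicit formula S(n,k) = (1/k!) sum_{j=0}^{k} (-1)^(k-j) C(k,j) j^n:
S(12, 7) = 627396
Equivalently, S(n,k) is n! times the coefficient of x^n in the EGF (e^x - 1)^k / k!.

627396


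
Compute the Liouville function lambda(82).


The Liouville function is lambda(k) = (-1)^Omega(k), where Omega(k) counts the prime factors of k with multiplicity.
Factoring: 82 = 2 * 41, so Omega(82) = 2.
lambda(82) = (-1)^2 = 1.

1


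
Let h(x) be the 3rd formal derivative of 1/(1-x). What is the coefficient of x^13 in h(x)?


Differentiating 3 times: d^3/dx^3 [1/(1-x)] = 3!/(1-x)^4.
The expansion 1/(1-x)^4 = sum_{k>=0} C(k+3, 3) x^k, so the coefficient of x^n in 3!/(1-x)^4 is 3! * C(n+3, 3).
For n = 13: 6 * C(16, 3) = 6 * 560 = 3360

3360


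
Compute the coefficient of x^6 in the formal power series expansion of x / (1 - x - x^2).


Let f(x) = sum_{k>=0} a_k x^k. Multiplying f(x) * (1 - x - x^2) = x and matching coefficients gives a_0 = 0, a_1 = 1, and a_k = a_{k-1} + a_{k-2} for k >= 2. These are the Fibonacci numbers F_k.
Iterating from F_0 = 0, F_1 = 1:
F_0=0, F_1=1, F_2=1, F_3=2, F_4=3, F_5=5, F_6=8
F_6 = 8.

8


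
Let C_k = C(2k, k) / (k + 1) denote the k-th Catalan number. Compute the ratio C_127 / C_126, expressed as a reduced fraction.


Using C_k = (2k)! / (k! (k+1)!), the ratio C_{k+1}/C_k simplifies to
C_{k+1}/C_k = [(2k+2)! / ((k+1)! (k+2)!)] * [k! (k+1)! / (2k)!]
 = (2k+2)(2k+1) / ((k+1)(k+2)) = 2(2k+1) / (k+2).
For k = 126: 2(2*126 + 1) / (126 + 2) = 506/128 = 253/64.

253/64


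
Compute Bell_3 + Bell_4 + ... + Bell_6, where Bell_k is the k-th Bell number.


Recall Bell_k counts set partitions of a k-set (with Bell_0 = 1 by convention).
Bell_3 through Bell_6: 5, 15, 52, 203
Sum = 5 + 15 + 52 + 203 = 275.

275


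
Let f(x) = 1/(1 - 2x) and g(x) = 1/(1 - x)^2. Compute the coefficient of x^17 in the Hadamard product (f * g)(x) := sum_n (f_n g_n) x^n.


f has coefficients f_k = 2^k. For g = 1/(1 - x)^2 the coefficient is g_k = C(k + 1, 1) = k + 1. The Hadamard coefficient is (f * g)_k = 2^k * (k + 1).
For k = 17: 2^17 * 18 = 131072 * 18 = 2359296.

2359296


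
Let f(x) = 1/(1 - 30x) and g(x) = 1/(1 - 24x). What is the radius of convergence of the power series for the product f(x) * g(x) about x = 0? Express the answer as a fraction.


The radius of 1/(1 - 30x) is 1/30 (nearest singularity at x = 1/30), and the radius of 1/(1 - 24x) is 1/24.
The product f(x)*g(x) = 1/((1 - 30x)(1 - 24x)) has singularities at both 1/30 and 1/24, so its radius of convergence is the distance to the nearest one:
min(1/30, 1/24) = 1/30.

1/30


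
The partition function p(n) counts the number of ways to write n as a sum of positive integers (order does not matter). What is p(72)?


Using the generating function prod_{k>=1} 1/(1-x^k), we compute p(72).
By dynamic programming over parts 1 through 72:
p(72) = 5392783

5392783


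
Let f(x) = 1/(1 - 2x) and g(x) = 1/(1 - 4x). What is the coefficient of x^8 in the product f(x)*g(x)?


The coefficient of x^n in f*g is the Cauchy product: sum_{k=0}^{n} a^k * b^(n-k).
With a=2, b=4, n=8:
sum_{k=0}^{8} 2^k * 4^(8-k)
= 130816

130816


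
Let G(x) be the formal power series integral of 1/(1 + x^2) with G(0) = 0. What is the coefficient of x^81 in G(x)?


1/(1 + x^2) = sum_{j>=0} (-1)^j x^(2j). Integrating termwise with G(0) = 0:
G(x) = sum_{j>=0} (-1)^j x^(2j+1) / (2j+1) = arctan(x).
Only odd powers are nonzero. For x^81 write 81 = 2*40 + 1, giving
(-1)^40 / 81 = 1/81 = 1/81.

1/81


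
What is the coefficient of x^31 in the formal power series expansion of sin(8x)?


The Maclaurin series is sin(t) = sum_{k>=0} (-1)^k t^(2k+1) / (2k+1)!, so substituting t = 8x, only odd powers of x are nonzero, with coefficient of x^(2k+1) equal to (-1)^k 8^(2k+1) / (2k+1)!.
Write 31 = 2*15 + 1, giving the coefficient (-1)^15 * 8^31 / 31! = -9903520314283042199192993792/8222838654177922817725562880000000 = -147573952589676412928/122529844256906551386796875.

-147573952589676412928/122529844256906551386796875


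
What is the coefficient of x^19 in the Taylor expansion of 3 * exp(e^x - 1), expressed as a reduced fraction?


exp(e^x - 1) = sum_{k>=0} Bell_k x^k / k!, where Bell_k is the k-th Bell number.
So the coefficient of x^19 is 3 * Bell_19 / 19!.
Computing: Bell_19 = 5832742205057 and 19! = 121645100408832000, giving
3 * 5832742205057/121645100408832000 = 5832742205057/40548366802944000.

5832742205057/40548366802944000


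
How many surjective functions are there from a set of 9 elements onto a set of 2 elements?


By inclusion-exclusion on which target elements are missed, the number of surjections from an n-set onto a k-set is
surj(n, k) = sum_{j=0}^{k} (-1)^j C(k, j) (k - j)^n.
Equivalently surj(n, k) = k! * S(n, k), where S(n, k) is the Stirling number of the second kind.
For n = 9, k = 2:
S(9, 2) = 255, so
surj = 2! * 255 = 2 * 255 = 510.

510


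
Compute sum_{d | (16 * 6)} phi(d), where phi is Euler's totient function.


First, 16 * 6 = 96. One classical identity is sum_{d | n} phi(d) = n (each k in [1, n] has a unique gcd with n, and among the k's with gcd(k, n) = n/d there are phi(d) of them). So the sum equals 96. We also verify directly:
Divisors of 96: 1, 2, 3, 4, 6, 8, 12, 16, 24, 32, 48, 96.
phi values: 1, 1, 2, 2, 2, 4, 4, 8, 8, 16, 16, 32.
Sum = 96.

96


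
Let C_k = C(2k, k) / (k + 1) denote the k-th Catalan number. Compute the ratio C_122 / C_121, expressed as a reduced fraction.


Using C_k = (2k)! / (k! (k+1)!), the ratio C_{k+1}/C_k simplifies to
C_{k+1}/C_k = [(2k+2)! / ((k+1)! (k+2)!)] * [k! (k+1)! / (2k)!]
 = (2k+2)(2k+1) / ((k+1)(k+2)) = 2(2k+1) / (k+2).
For k = 121: 2(2*121 + 1) / (121 + 2) = 486/123 = 162/41.

162/41


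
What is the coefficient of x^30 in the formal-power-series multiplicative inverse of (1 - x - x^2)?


Let the inverse be f(x) = sum_{k>=0} a_k x^k. From f(x) * (1 - x - x^2) = 1 and matching coefficients:
 x^0: a_0 = 1.
 x^1: a_1 - a_0 = 0, so a_1 = 1.
 x^k (k >= 2): a_k - a_{k-1} - a_{k-2} = 0, i.e. a_k = a_{k-1} + a_{k-2}.
This is the Fibonacci-type recurrence shifted so that a_0 = a_1 = 1.
Iterating: a_0=1, a_1=1, a_2=2, a_3=3, a_4=5, a_5=8, a_6=13, a_7=21, a_8=34, a_9=55, ...
a_30 = 1346269.

1346269


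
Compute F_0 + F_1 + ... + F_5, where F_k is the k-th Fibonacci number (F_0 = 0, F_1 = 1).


Use the identity sum_{k=0}^{N} F_k = F_{N+2} - 1 (which follows from F_{k+2} - F_{k+1} = F_k). Then
sum_{k=0}^{5} F_k = (F_{7} - 1) - (F_{1} - 1) = F_{7} - F_{1}.
Computing: F_{7} = 13, F_{1} = 1, so
Sum = 13 - 1 = 12.

12


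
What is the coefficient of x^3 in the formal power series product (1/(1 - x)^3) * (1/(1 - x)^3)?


Combine the factors: (1/(1 - x)^3) * (1/(1 - x)^3) = 1/(1 - x)^6.
Then use 1/(1 - x)^r = sum_{k>=0} C(k + r - 1, r - 1) x^k with r = 6 and k = 3:
C(8, 5) = 56.

56


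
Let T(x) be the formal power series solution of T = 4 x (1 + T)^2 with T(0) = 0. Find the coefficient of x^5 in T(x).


Apply the Lagrange inversion formula: if T = 4 x * phi(T) with phi(t) = (1 + t)^2, then [x^n] T = 4^n * (1/n) [t^(n-1)] phi(t)^n = 4^n * (1/n) [t^(n-1)] (1 + t)^(2n) = 4^n * (1/n) C(2n, n-1).
Using the identity C(2n, n-1) = C(2n, n) * n / (n+1), the unscaled factor equals C(2n, n) / (n+1) = C_n, the n-th Catalan number.
For n = 5: C_5 = C(10, 5) / 6 = 252/6 = 42.
With the 4^5 = 1024 factor, the coefficient is 1024 * 42 = 43008.

43008


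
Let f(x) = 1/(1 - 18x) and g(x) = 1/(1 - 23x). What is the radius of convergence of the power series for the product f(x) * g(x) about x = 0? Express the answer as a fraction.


The radius of 1/(1 - 18x) is 1/18 (nearest singularity at x = 1/18), and the radius of 1/(1 - 23x) is 1/23.
The product f(x)*g(x) = 1/((1 - 18x)(1 - 23x)) has singularities at both 1/18 and 1/23, so its radius of convergence is the distance to the nearest one:
min(1/18, 1/23) = 1/23.

1/23


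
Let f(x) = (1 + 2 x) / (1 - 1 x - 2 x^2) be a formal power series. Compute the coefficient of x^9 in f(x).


Write f(x) = sum_{k>=0} a_k x^k. Multiplying both sides by 1 - 1 x - 2 x^2 gives
(1 - 1 x - 2 x^2) sum_{k>=0} a_k x^k = 1 + 2 x.
Matching coefficients:
 x^0: a_0 = 1
 x^1: a_1 - 1 a_0 = 2  =>  a_1 = 1*1 + 2 = 3
 x^k (k >= 2): a_k = 1 a_{k-1} + 2 a_{k-2}.
Iterating: a_2 = 5, a_3 = 11, a_4 = 21, a_5 = 43, a_6 = 85, a_7 = 171, a_8 = 341, a_9 = 683.
So the coefficient of x^9 is 683.

683


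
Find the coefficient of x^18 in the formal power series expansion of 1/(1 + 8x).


Write 1/(1 + c x) = 1/(1 - (-c) x) and apply the geometric-series identity
1/(1 - y) = sum_{k>=0} y^k to get 1/(1 + c x) = sum_{k>=0} (-c)^k x^k.
So the coefficient of x^k is (-c)^k = (-1)^k * c^k.
Here c = 8 and k = 18:
(-8)^18 = 1 * 18014398509481984 = 18014398509481984

18014398509481984


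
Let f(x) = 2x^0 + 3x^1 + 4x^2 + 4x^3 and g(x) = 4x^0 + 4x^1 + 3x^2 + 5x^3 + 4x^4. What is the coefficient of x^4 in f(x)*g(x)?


Cauchy product at x^4:
2*4 + 3*5 + 4*3 + 4*4
= 51

51


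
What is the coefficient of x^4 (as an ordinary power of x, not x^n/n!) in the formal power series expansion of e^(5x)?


The exponential series is e^y = sum_{k>=0} y^k / k!. Substituting y = 5x gives
e^(5x) = sum_{k>=0} 5^k x^k / k!.
So the coefficient of x^n is a^n/n! with a = 5, n = 4:
5^4 / 4! = 625/24 = 625/24

625/24


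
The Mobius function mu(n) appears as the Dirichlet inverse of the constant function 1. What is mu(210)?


210 = 2 * 3 * 5 * 7 (all distinct primes).
mu(210) = (-1)^4 = 1

1


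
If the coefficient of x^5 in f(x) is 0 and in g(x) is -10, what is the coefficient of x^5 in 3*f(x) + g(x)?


Scalar multiplication scales coefficients: 3 * 0 = 0.
Then add the g coefficient: 0 + -10
= -10

-10


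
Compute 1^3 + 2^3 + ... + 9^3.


This power sum has a closed form given by Faulhaber's formula
sum_{k=1}^{m} k^p = (1 / (p + 1)) * sum_{j=0}^{p} C(p + 1, j) B_j m^(p + 1 - j),
but for small m direct computation is fastest:
1 + 8 + 27 + 64 + 125 + 216 + 343 + 512 + 729 = 2025.

2025


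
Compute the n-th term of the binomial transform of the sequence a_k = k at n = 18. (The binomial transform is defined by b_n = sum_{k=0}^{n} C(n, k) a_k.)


With a_k = k, b_n = sum_{k=0}^{n} C(n, k) k. Using k * C(n, k) = n * C(n-1, k-1) gives b_n = n * sum_{k>=1} C(n-1, k-1) = n * 2^(n-1).
For n = 18: 18 * 2^17 = 18 * 131072 = 2359296.

2359296


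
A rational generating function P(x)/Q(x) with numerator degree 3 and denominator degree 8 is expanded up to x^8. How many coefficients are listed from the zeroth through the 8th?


Expanding up to x^8 gives the coefficients for x^0, x^1, ..., x^8.
That is 8 + 1 = 9 coefficients in total.

9


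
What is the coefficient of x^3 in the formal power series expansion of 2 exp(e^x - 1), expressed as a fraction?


exp(e^x - 1) is the exponential generating function for the Bell numbers Bell_k: exp(e^x - 1) = sum_{k>=0} Bell_k x^k / k!.
So the coefficient of x^3 in 2 exp(e^x - 1) is 2 Bell_3 / 3!.
Computing: Bell_3 = 5 and 3! = 6, giving
2 * 5/6 = 5/3.

5/3


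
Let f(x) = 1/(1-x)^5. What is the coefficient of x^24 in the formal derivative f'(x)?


Differentiate: d/dx [ 1/(1-x)^r ] = r / (1-x)^(r+1).
Here r = 5, so f'(x) = 5 / (1-x)^6.
The expansion of 1/(1-x)^(r+1) has coefficient of x^n equal to C(n+r, r).
So the coefficient of x^24 in f'(x) is
5 * C(29, 5) = 5 * 118755 = 593775

593775


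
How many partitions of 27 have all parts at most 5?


Using the generating function (1-x)^(-1)(1-x^2)^(-1)...(1-x^5)^(-1),
the coefficient of x^27 counts these restricted partitions.
Result = 480

480


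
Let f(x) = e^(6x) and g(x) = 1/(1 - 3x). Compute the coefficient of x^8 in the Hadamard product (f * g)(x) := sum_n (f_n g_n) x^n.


Expanding: f_k = 6^k/k! (from e^(6x)) and g_k = 3^k (from 1/(1 - 3x)). So the Hadamard coefficient (f * g)_k = 6^k 3^k / k! = (18)^k / k!.
For k = 8: 18^8/8! = 11019960576/40320 = 9565938/35.

9565938/35


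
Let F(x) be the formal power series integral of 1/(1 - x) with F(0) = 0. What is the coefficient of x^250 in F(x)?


1/(1 - x) = sum_{k>=0} x^k. Integrating termwise and using F(0) = 0 gives
F(x) = sum_{k>=0} x^(k+1) / (k+1) = sum_{m>=1} x^m / m = -ln(1 - x).
So the coefficient of x^250 is 1/250 = 1/250.

1/250


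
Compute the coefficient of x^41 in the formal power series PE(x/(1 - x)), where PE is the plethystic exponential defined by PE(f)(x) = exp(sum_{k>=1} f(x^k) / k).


For f(x) = x/(1 - x) we have
sum_{k>=1} f(x^k) / k = sum_{k>=1} (1/k) * x^k / (1 - x^k) = sum_{k, m >= 1} x^(k m) / k,
which after exponentiating simplifies to
PE(x/(1 - x)) = prod_{k>=1} 1 / (1 - x^k).
This is the generating function for the partition function p(n), so the coefficient of x^41 is p(41).
Computing p(41) by dynamic programming over parts 1, 2, ..., 41: p(41) = 44583.

44583


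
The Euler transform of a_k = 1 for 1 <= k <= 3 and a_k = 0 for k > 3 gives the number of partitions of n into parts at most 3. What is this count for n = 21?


Partitions of 21 into parts at most 3:
Using generating function (1-x)^(-1)(1-x^2)^(-1)(1-x^3)^(-1),
the coefficient of x^21 = 48

48
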